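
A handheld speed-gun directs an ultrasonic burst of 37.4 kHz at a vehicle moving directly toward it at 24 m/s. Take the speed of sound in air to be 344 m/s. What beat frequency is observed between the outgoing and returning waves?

5610 Hz

The vehicle first receives the wave as a moving observer: f₁ = f₀ · (v + u)/v = 37.4 × (344 + 24)/344 ≈ 40.01 kHz.
On reflection it acts as a source moving toward the stationary detector: f₂ = f₁ · v/(v − u) = 40.01 × 344/320 ≈ 43.01 kHz.
Beat frequency (with f₀ = 37400 Hz): |f₂ − f₀| = 2u·f₀/(v − u) = 2 × 24 × 37400/320 ≈ 5610 Hz.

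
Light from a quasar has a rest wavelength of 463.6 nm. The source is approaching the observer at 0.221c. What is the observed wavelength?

370.3 nm

Relativistic Doppler for wavelength: λ' = λ₀ · √((1 − β)/(1 + β)).
λ' = 463.6 × √(0.7790/1.2210) = 463.6 × 0.79875 ≈ 370.3 nm.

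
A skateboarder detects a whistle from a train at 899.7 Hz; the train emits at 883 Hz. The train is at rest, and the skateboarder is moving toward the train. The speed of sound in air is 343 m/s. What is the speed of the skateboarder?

6.5 m/s

f' = f · (v + v_o)/v ⇒ v_o = v · |f'/f − 1|.
v_o = 343 × |899.7/883 − 1| = 343 × 0.01891 ≈ 6.5 m/s.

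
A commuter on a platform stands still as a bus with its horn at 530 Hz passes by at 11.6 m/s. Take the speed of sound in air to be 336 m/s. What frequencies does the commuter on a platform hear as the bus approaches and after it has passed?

549 Hz approaching; 512 Hz receding

Approaching: f₁ = f · v/(v − v_s) = 530 × 336/324.4 ≈ 549 Hz.
Receding: f₂ = f · v/(v + v_s) = 530 × 336/347.6 ≈ 512 Hz.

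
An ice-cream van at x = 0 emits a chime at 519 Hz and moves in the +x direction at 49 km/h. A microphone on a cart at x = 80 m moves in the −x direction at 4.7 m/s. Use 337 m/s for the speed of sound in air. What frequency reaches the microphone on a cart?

548 Hz

49 km/h = 13.61 m/s.
The observer lies on the +x side, so the source is heading toward the observer and the observer is heading toward the source.
General Doppler shift: f' = f · (v + v_o)/(v − v_s).
f' = 519 × (337 + 4.7)/(337 − 13.61) = 519 × 341.7/323.39 ≈ 548 Hz.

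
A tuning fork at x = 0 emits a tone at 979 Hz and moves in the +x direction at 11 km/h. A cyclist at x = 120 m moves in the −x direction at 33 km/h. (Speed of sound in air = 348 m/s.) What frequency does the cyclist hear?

1014 Hz

11 km/h = 3.056 m/s; 33 km/h = 9.167 m/s.
The observer lies on the +x side, so the source is heading toward the observer and the observer is heading toward the source.
Both move, so f' = f · (v + v_o)/(v − v_s).
f' = 979 × (348 + 9.167)/(348 − 3.056) = 979 × 357.17/344.94 ≈ 1014 Hz.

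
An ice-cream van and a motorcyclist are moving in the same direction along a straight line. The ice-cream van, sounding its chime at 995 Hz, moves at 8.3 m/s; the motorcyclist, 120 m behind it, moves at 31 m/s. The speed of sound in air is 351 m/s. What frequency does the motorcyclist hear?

The motorcyclist is behind, so the ice-cream van is moving away from it while the motorcyclist is moving toward the ice-cream van.
Both move, so f' = f · (v + v_o)/(v + v_s).
f' = 995 × (351 + 31)/(351 + 8.3) = 995 × 382/359.3 ≈ 1058 Hz.

1058 Hz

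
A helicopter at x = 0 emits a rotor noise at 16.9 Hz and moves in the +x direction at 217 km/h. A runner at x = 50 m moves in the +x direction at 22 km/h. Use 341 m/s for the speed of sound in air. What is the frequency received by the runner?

20.2 Hz

217 km/h = 60.28 m/s; 22 km/h = 6.111 m/s.
The observer lies on the +x side, so the source is heading toward the observer and the observer is heading away from the source.
With source approaching and observer receding, f' = f · (v − v_o)/(v − v_s).
f' = 16.9 × (341 − 6.111)/(341 − 60.28) = 16.9 × 334.89/280.72 ≈ 20.2 Hz.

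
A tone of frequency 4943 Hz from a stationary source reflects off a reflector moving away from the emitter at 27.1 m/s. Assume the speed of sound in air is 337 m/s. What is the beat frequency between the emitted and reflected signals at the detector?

At the reflector (a moving observer), f₁ = f₀ · (v − u)/v = 4943 × 309.9/337 ≈ 4546 Hz.
The reflection then acts as a moving source: f₂ = f₁ · v/(v + u) ≈ 4207 Hz.
Beat frequency: |f₂ − f₀| = 2u·f₀/(v + u) = 2 × 27.1 × 4943/364.1 ≈ 736 Hz.

736 Hz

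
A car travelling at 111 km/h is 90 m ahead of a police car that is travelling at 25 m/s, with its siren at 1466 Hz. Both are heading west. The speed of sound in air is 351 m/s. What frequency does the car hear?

111 km/h = 30.83 m/s.
The car is ahead, so the police car is moving toward it while the car is moving away from the police car.
Both move, so f' = f · (v − v_o)/(v − v_s).
f' = 1466 × (351 − 30.83)/(351 − 25) = 1466 × 320.17/326 ≈ 1440 Hz.

1440 Hz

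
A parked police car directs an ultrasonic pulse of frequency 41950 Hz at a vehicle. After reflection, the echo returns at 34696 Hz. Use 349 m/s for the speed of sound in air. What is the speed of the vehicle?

Double Doppler shift off a moving reflector: f₂ = f₀ · (v + u)/(v − u) (u > 0 toward emitter).
Rearranging, u = v · (f₂ − f₀)/(f₂ + f₀) = 349 × -7254/76646 ≈ -33 m/s.
So the vehicle is moving at 33 m/s away from the emitter.

33 m/s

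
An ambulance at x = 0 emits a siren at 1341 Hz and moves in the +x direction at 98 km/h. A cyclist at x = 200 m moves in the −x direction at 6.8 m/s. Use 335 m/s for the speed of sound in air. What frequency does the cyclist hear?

1489 Hz

98 km/h = 27.22 m/s.
The observer lies on the +x side, so the source is heading toward the observer and the observer is heading toward the source.
General Doppler shift: f' = f · (v + v_o)/(v − v_s).
f' = 1341 × (335 + 6.8)/(335 − 27.22) = 1341 × 341.8/307.78 ≈ 1489 Hz.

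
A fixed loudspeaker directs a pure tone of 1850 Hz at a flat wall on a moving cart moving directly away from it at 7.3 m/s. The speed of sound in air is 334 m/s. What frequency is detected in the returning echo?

At the flat wall on a moving cart (a moving observer), f₁ = f₀ · (v − u)/v = 1850 × 326.7/334 ≈ 1810 Hz.
The reflection then acts as a moving source: f₂ = f₁ · v/(v + u) ≈ 1771 Hz.
Equivalently f₂ = f₀ · (v − u)/(v + u).

1771 Hz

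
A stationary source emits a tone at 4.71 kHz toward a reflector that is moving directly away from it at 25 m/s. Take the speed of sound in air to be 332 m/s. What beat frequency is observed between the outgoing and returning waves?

The reflector first receives the wave as a moving observer: f₁ = f₀ · (v − u)/v = 4.71 × (332 − 25)/332 ≈ 4.355 kHz.
The reflection then acts as a moving source: f₂ = f₁ · v/(v + u) ≈ 4.050 kHz.
Equivalently f₂ = f₀ · (v − u)/(v + u).
Beat frequency (with f₀ = 4710 Hz): |f₂ − f₀| = 2u·f₀/(v + u) = 2 × 25 × 4710/357 ≈ 660 Hz.

660 Hz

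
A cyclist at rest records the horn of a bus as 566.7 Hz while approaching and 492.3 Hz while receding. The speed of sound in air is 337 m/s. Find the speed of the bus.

f₁/f₂ = (v + v_s)/(v − v_s), so v_s = v · (f₁ − f₂)/(f₁ + f₂).
v_s = 337 × (566.7 − 492.3)/(566.7 + 492.3) = 337 × 74.4/1059.0 ≈ 23.7 m/s.

23.7 m/s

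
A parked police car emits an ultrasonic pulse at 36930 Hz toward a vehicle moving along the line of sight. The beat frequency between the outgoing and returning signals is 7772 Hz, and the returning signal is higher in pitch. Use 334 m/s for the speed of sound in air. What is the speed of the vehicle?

Double Doppler shift off a moving reflector: f₂ = f₀ · (v + u)/(v − u) (u > 0 toward emitter).
Returning signal is higher, so f₂ = f₀ + Δf = 36930 + 7772 = 44702 Hz.
Rearranging, u = v · (f₂ − f₀)/(f₂ + f₀) = 334 × 7772/81632 ≈ 32 m/s.
So the vehicle is moving at 32 m/s toward the emitter.

32 m/s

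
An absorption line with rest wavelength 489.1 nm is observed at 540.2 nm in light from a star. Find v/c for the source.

0.099

λ'/λ₀ = 1.1045 > 1 (redshift), so the source is receding.
λ'/λ₀ = √((1 + β)/(1 − β)) for a receding source ⇒ β = (r² − 1)/(r² + 1) with r = λ'/λ₀.
β = (1.2199 − 1)/(1.2199 + 1) ≈ 0.099.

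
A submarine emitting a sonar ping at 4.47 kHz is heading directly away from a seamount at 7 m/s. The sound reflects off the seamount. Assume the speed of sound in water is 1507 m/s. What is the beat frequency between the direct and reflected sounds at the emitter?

The seamount receives the sound from a moving source: f₁ = f₀ · v/(v + v_e) = 4.47 × 1507/1514 ≈ 4.4493 kHz.
On the return leg the submarine is a moving observer: f₂ = f₁ · (v − v_e)/v = 4.4493 × 1500/1507 ≈ 4.4287 kHz.
Beat against the emitted tone (with f₀ = 4470 Hz): |f₂ − f₀| = 2v_e·f₀/(v + v_e) = 2 × 7 × 4470/1514 ≈ 41.3 Hz.

41.3 Hz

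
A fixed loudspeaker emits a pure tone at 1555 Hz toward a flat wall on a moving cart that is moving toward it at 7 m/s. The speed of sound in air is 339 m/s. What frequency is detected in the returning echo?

1621 Hz

At the flat wall on a moving cart (a moving observer), f₁ = f₀ · (v + u)/v = 1555 × 346/339 ≈ 1587 Hz.
On reflection it acts as a source moving toward the stationary detector: f₂ = f₁ · v/(v − u) = 1587 × 339/332 ≈ 1621 Hz.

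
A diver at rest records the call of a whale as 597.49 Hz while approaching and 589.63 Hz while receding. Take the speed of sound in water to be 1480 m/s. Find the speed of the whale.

9.8 m/s

f₁/f₂ = (v + v_s)/(v − v_s), so v_s = v · (f₁ − f₂)/(f₁ + f₂).
v_s = 1480 × (597.49 − 589.63)/(597.49 + 589.63) = 1480 × 7.86/1187.12 ≈ 9.8 m/s.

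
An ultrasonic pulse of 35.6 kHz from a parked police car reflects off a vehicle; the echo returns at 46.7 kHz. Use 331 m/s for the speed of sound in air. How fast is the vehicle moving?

Double Doppler shift off a moving reflector: f₂ = f₀ · (v + u)/(v − u) (u > 0 toward emitter).
Rearranging, u = v · (f₂ − f₀)/(f₂ + f₀) = 331 × 11.1/82.3 ≈ 45 m/s.
So the vehicle is moving at 45 m/s toward the emitter.

45 m/s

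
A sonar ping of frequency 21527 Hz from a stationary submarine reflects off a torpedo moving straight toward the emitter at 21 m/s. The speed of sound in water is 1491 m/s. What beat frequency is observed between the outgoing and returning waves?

At the torpedo (a moving observer), f₁ = f₀ · (v + u)/v = 21527 × 1512/1491 ≈ 21830 Hz.
The reflection then acts as a moving source: f₂ = f₁ · v/(v − u) ≈ 22142 Hz.
Equivalently f₂ = f₀ · (v + u)/(v − u).
Beat frequency: |f₂ − f₀| = 2u·f₀/(v − u) = 2 × 21 × 21527/1470 ≈ 615 Hz.

615 Hz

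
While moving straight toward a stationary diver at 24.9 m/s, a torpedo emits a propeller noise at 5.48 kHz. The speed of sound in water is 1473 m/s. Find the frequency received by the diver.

5.57 kHz

Moving source, stationary observer: f' = f · v/(v − v_s) since the source is approaching.
f' = 5.48 × 1473/(1473 − 24.9) = 5.48 × 1473/1448 ≈ 5.57 kHz.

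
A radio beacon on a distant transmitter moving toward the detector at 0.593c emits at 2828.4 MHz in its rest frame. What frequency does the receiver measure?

5595.7 MHz

Relativistic Doppler for frequency: f' = f₀ · √((1 + β)/(1 − β)).
f' = 2828.4 × √(1.5930/0.4070) = 2828.4 × 1.97838 ≈ 5595.7 MHz.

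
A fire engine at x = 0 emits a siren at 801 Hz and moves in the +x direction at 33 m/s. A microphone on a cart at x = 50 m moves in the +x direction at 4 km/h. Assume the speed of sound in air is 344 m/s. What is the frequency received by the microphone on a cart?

883 Hz

4 km/h = 1.111 m/s.
The observer lies on the +x side, so the source is heading toward the observer and the observer is heading away from the source.
Both move, so f' = f · (v − v_o)/(v − v_s).
f' = 801 × (344 − 1.111)/(344 − 33) = 801 × 342.89/311 ≈ 883 Hz.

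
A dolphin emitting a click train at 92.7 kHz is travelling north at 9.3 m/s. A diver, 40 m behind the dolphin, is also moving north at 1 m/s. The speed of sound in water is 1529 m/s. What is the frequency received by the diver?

The diver is behind, so the dolphin is moving away from it while the diver is moving toward the dolphin.
With source receding and observer approaching, f' = f · (v + v_o)/(v + v_s).
f' = 92.7 × (1529 + 1)/(1529 + 9.3) = 92.7 × 1530/1538.3 ≈ 92.2 kHz.

92.2 kHz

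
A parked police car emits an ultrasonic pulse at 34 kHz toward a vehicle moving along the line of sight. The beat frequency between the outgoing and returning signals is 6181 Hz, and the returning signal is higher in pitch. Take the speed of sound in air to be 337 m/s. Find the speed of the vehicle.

Double Doppler shift off a moving reflector: f₂ = f₀ · (v + u)/(v − u) (u > 0 toward emitter).
Returning signal is higher, so f₂ = f₀ + Δf = 34000 + 6181 = 40181 Hz.
Rearranging, u = v · (f₂ − f₀)/(f₂ + f₀) = 337 × 6181/74181 ≈ 28 m/s.
So the vehicle is moving at 28 m/s toward the emitter.

28 m/s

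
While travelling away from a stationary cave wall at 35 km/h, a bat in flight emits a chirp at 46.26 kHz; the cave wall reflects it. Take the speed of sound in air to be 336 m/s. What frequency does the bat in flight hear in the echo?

35 km/h = 9.722 m/s.
The cave wall receives the sound from a moving source: f₁ = f₀ · v/(v + v_e) = 46.26 × 336/345.72 ≈ 45.0 kHz.
On the return leg the bat in flight is a moving observer: f₂ = f₁ · (v − v_e)/v = 45.0 × 326.28/336 ≈ 43.7 kHz.
Equivalently f₂ = f₀ · (v − v_e)/(v + v_e).

43.7 kHz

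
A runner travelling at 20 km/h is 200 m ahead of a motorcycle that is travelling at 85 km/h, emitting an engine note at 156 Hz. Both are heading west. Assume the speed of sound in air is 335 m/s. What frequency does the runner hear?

165 Hz

85 km/h = 23.61 m/s; 20 km/h = 5.556 m/s.
The runner is ahead, so the motorcycle is moving toward it while the runner is moving away from the motorcycle.
With source approaching and observer receding, f' = f · (v − v_o)/(v − v_s).
f' = 156 × (335 − 5.556)/(335 − 23.61) = 156 × 329.44/311.39 ≈ 165 Hz.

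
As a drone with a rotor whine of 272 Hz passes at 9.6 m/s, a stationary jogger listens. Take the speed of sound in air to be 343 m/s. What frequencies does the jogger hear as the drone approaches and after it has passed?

280 Hz approaching; 265 Hz receding

Approaching: f₁ = f · v/(v − v_s) = 272 × 343/333.4 ≈ 280 Hz.
Receding: f₂ = f · v/(v + v_s) = 272 × 343/352.6 ≈ 265 Hz.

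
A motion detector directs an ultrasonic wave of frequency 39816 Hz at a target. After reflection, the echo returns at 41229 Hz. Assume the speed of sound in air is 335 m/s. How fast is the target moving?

Double Doppler shift off a moving reflector: f₂ = f₀ · (v + u)/(v − u) (u > 0 toward emitter).
Rearranging, u = v · (f₂ − f₀)/(f₂ + f₀) = 335 × 1413/81045 ≈ 5.8 m/s.
So the target is moving at 5.8 m/s toward the emitter.

5.8 m/s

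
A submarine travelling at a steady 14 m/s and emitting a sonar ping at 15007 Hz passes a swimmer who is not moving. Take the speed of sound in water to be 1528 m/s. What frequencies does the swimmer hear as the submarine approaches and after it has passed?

Approaching: f₁ = f · v/(v − v_s) = 15007 × 1528/1514 ≈ 15146 Hz.
Receding: f₂ = f · v/(v + v_s) = 15007 × 1528/1542 ≈ 14871 Hz.

15146 Hz approaching; 14871 Hz receding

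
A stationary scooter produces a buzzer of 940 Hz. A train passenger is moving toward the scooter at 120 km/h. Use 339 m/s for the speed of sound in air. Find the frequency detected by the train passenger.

1032 Hz

120 km/h = 33.33 m/s.
Moving observer, stationary source: f' = f · (v + v_o)/v.
f' = 940 × (339 + 33.33)/339 = 940 × 372.33/339 ≈ 1032 Hz.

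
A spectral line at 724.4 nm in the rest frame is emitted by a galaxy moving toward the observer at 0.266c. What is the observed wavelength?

Relativistic Doppler for wavelength: λ' = λ₀ · √((1 − β)/(1 + β)).
λ' = 724.4 × √(0.7340/1.2660) = 724.4 × 0.76143 ≈ 551.6 nm.

551.6 nm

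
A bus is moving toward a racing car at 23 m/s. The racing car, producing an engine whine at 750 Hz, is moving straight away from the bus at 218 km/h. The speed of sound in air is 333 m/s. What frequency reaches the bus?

218 km/h = 60.56 m/s.
With source receding and observer approaching, f' = f · (v + v_o)/(v + v_s).
f' = 750 × (333 + 23)/(333 + 60.56) = 750 × 356/393.56 ≈ 678 Hz.

678 Hz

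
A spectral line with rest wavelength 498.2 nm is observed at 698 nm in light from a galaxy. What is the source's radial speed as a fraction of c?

0.325c

λ'/λ₀ = 1.4010 > 1 (redshift), so the source is receding.
λ'/λ₀ = √((1 + β)/(1 − β)) for a receding source ⇒ β = (r² − 1)/(r² + 1) with r = λ'/λ₀.
β = (1.9629 − 1)/(1.9629 + 1) ≈ 0.325.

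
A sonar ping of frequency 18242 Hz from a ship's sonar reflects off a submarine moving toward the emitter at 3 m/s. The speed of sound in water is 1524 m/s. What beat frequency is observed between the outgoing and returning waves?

72 Hz

At the submarine (a moving observer), f₁ = f₀ · (v + u)/v = 18242 × 1527/1524 ≈ 18277.9 Hz.
The reflection then acts as a moving source: f₂ = f₁ · v/(v − u) ≈ 18314.0 Hz.
Beat frequency: |f₂ − f₀| = 2u·f₀/(v − u) = 2 × 3 × 18242/1521 ≈ 72 Hz.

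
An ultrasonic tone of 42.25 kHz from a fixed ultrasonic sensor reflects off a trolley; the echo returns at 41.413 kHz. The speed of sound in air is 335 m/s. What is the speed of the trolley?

Double Doppler shift off a moving reflector: f₂ = f₀ · (v + u)/(v − u) (u > 0 toward emitter).
Rearranging, u = v · (f₂ − f₀)/(f₂ + f₀) = 335 × -0.837/83.663 ≈ -3.4 m/s.
So the trolley is moving at 3.4 m/s away from the emitter.

3.4 m/s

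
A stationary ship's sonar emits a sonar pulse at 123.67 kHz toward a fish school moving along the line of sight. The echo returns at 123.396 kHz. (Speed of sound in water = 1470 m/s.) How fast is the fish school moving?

1.63 m/s

Double Doppler shift off a moving reflector: f₂ = f₀ · (v + u)/(v − u) (u > 0 toward emitter).
Rearranging, u = v · (f₂ − f₀)/(f₂ + f₀) = 1470 × -0.274/247.066 ≈ -1.63 m/s.
So the fish school is moving at 1.63 m/s away from the emitter.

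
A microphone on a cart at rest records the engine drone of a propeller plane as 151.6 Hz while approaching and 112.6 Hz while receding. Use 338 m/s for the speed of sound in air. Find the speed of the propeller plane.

50 m/s

f₁/f₂ = (v + v_s)/(v − v_s), so v_s = v · (f₁ − f₂)/(f₁ + f₂).
v_s = 338 × (151.6 − 112.6)/(151.6 + 112.6) = 338 × 39.0/264.2 ≈ 50 m/s.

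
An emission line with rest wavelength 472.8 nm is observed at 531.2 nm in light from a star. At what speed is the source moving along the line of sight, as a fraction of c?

0.116

λ'/λ₀ = 1.1235 > 1 (redshift), so the source is receding.
λ'/λ₀ = √((1 + β)/(1 − β)) for a receding source ⇒ β = (r² − 1)/(r² + 1) with r = λ'/λ₀.
β = (1.2623 − 1)/(1.2623 + 1) ≈ 0.116.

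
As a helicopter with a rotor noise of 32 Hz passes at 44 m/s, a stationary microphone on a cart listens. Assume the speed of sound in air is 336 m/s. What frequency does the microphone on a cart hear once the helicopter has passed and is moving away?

28.3 Hz

Receding: f₂ = f · v/(v + v_s) = 32 × 336/380 ≈ 28.3 Hz.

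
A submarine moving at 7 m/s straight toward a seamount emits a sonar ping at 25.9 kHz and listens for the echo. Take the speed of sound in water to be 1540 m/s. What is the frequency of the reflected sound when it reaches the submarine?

The seamount receives the sound from a moving source: f₁ = f₀ · v/(v − v_e) = 25.9 × 1540/1533 ≈ 26.0 kHz.
On the return leg the submarine is a moving observer: f₂ = f₁ · (v + v_e)/v = 26.0 × 1547/1540 ≈ 26.1 kHz.
Equivalently f₂ = f₀ · (v + v_e)/(v − v_e).

26.1 kHz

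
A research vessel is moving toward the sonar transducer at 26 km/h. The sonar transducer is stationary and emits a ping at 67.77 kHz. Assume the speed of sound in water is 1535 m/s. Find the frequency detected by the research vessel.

26 km/h = 7.222 m/s.
Moving observer, stationary source: f' = f · (v + v_o)/v.
f' = 67.77 × (1535 + 7.222)/1535 = 67.77 × 1542.2/1535 ≈ 68.1 kHz.

68.1 kHz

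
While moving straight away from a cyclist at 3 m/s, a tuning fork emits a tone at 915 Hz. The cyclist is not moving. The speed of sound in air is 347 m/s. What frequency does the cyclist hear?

907 Hz

Moving source, stationary observer: f' = f · v/(v + v_s) since the source is receding.
f' = 915 × 347/(347 + 3) = 915 × 347/350 ≈ 907 Hz.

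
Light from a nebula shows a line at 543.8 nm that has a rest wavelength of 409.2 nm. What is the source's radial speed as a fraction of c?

λ'/λ₀ = 1.3289 > 1 (redshift), so the source is receding.
λ'/λ₀ = √((1 + β)/(1 − β)) for a receding source ⇒ β = (r² − 1)/(r² + 1) with r = λ'/λ₀.
β = (1.7661 − 1)/(1.7661 + 1) ≈ 0.277.

0.277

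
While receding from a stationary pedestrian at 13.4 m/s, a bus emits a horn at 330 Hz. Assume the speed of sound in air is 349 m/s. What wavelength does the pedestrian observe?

Moving source, stationary observer: f' = f · v/(v + v_s) since the source is receding.
f' = 330 × 349/(349 + 13.4) ≈ 318 Hz.
λ' = v/f' = 349/317.798 ≈ 1.10 m.

1.10 m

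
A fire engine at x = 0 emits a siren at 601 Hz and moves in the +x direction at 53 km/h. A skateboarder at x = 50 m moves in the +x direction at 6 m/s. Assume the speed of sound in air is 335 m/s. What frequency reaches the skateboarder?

617 Hz

53 km/h = 14.72 m/s.
The observer lies on the +x side, so the source is heading toward the observer and the observer is heading away from the source.
Both move, so f' = f · (v − v_o)/(v − v_s).
f' = 601 × (335 − 6)/(335 − 14.72) = 601 × 329/320.28 ≈ 617 Hz.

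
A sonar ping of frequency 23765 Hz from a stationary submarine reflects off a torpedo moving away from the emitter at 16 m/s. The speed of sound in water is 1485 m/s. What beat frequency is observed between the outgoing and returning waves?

At the torpedo (a moving observer), f₁ = f₀ · (v − u)/v = 23765 × 1469/1485 ≈ 23509 Hz.
The reflection then acts as a moving source: f₂ = f₁ · v/(v + u) ≈ 23258 Hz.
Beat frequency: |f₂ − f₀| = 2u·f₀/(v + u) = 2 × 16 × 23765/1501 ≈ 507 Hz.

507 Hz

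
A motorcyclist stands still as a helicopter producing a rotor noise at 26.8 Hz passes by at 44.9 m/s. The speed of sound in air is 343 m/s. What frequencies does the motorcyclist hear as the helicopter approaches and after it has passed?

Approaching: f₁ = f · v/(v − v_s) = 26.8 × 343/298.1 ≈ 30.8 Hz.
Receding: f₂ = f · v/(v + v_s) = 26.8 × 343/387.9 ≈ 23.7 Hz.

30.8 Hz approaching; 23.7 Hz receding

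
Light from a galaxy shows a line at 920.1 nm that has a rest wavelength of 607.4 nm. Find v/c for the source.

λ'/λ₀ = 1.5148 > 1 (redshift), so the source is receding.
λ'/λ₀ = √((1 + β)/(1 − β)) for a receding source ⇒ β = (r² − 1)/(r² + 1) with r = λ'/λ₀.
β = (2.2947 − 1)/(2.2947 + 1) ≈ 0.393.

0.393c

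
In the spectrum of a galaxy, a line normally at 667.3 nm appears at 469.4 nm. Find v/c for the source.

λ'/λ₀ = 0.7034 < 1 (blueshift), so the source is approaching.
λ'/λ₀ = √((1 − β)/(1 + β)) for an approaching source ⇒ β = (1 − r²)/(1 + r²) with r = λ'/λ₀.
β = (1 − 0.4948)/(1 + 0.4948) ≈ 0.338.

0.338c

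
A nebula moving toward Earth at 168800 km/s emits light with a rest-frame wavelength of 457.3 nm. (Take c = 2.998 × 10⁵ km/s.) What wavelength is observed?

β = v/c = 168800/299800 = 0.5630.
Relativistic Doppler for wavelength: λ' = λ₀ · √((1 − β)/(1 + β)).
λ' = 457.3 × √(0.4370/1.5630) = 457.3 × 0.52873 ≈ 241.8 nm.

241.8 nm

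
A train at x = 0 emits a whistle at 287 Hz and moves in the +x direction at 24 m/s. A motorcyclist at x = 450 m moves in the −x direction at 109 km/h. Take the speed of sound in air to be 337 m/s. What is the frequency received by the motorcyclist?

337 Hz

109 km/h = 30.28 m/s.
The observer lies on the +x side, so the source is heading toward the observer and the observer is heading toward the source.
General Doppler shift: f' = f · (v + v_o)/(v − v_s).
f' = 287 × (337 + 30.28)/(337 − 24) = 287 × 367.28/313 ≈ 337 Hz.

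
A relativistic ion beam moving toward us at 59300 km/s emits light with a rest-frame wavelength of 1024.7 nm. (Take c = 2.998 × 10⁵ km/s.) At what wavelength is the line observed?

β = v/c = 59300/299800 = 0.1978.
Relativistic Doppler for wavelength: λ' = λ₀ · √((1 − β)/(1 + β)).
λ' = 1024.7 × √(0.8022/1.1978) = 1024.7 × 0.81837 ≈ 838.6 nm.

838.6 nm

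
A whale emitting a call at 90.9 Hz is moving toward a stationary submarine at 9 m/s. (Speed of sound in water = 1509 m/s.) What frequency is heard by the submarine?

Only the source moves, toward the listener, so f' = f · v/(v − v_s).
f' = 90.9 × 1509/(1509 − 9) = 90.9 × 1509/1500 ≈ 91 Hz.

91 Hz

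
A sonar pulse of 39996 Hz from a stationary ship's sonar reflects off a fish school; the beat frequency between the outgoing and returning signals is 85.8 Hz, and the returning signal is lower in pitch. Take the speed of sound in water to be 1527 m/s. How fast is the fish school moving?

1.64 m/s

Double Doppler shift off a moving reflector: f₂ = f₀ · (v + u)/(v − u) (u > 0 toward emitter).
Returning signal is lower, so f₂ = f₀ − Δf = 39996 − 85.8 = 39910.2 Hz.
Rearranging, u = v · (f₂ − f₀)/(f₂ + f₀) = 1527 × -85.8/79906.2 ≈ -1.64 m/s.
So the fish school is moving at 1.64 m/s away from the emitter.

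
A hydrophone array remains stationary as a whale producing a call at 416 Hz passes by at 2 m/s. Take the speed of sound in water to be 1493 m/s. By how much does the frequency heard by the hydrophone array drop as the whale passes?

Approaching: f₁ = f · v/(v − v_s) = 416 × 1493/1491 ≈ 416.56 Hz.
Receding: f₂ = f · v/(v + v_s) = 416 × 1493/1495 ≈ 415.44 Hz.
Drop: f₁ − f₂ = 2f·v·v_s/(v² − v_s²) = 2 × 416 × 1493 × 2/(1493² − 2²) ≈ 1.11 Hz.

1.11 Hz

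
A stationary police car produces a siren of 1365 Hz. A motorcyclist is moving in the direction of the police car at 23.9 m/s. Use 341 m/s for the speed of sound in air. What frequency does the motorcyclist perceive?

Only the observer moves, toward the source, so f' = f · (v + v_o)/v.
f' = 1365 × (341 + 23.9)/341 = 1365 × 364.9/341 ≈ 1461 Hz.

1461 Hz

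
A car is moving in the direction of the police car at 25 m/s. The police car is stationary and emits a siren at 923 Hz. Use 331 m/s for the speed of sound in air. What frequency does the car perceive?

993 Hz

Only the observer moves, toward the source, so f' = f · (v + v_o)/v.
f' = 923 × (331 + 25)/331 = 923 × 356/331 ≈ 993 Hz.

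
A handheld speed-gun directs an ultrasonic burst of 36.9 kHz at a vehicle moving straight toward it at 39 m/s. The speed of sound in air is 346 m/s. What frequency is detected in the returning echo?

46.3 kHz

At the vehicle (a moving observer), f₁ = f₀ · (v + u)/v = 36.9 × 385/346 ≈ 41.1 kHz.
The reflection then acts as a moving source: f₂ = f₁ · v/(v − u) ≈ 46.3 kHz.
Equivalently f₂ = f₀ · (v + u)/(v − u).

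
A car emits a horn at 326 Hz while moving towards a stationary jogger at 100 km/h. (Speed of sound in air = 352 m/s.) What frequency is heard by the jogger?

100 km/h = 27.78 m/s.
Only the source moves, toward the listener, so f' = f · v/(v − v_s).
f' = 326 × 352/(352 − 27.78) = 326 × 352/324.2 ≈ 354 Hz.

354 Hz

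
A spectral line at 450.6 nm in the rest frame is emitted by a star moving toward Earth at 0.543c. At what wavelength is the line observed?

245.2 nm

Relativistic Doppler for wavelength: λ' = λ₀ · √((1 − β)/(1 + β)).
λ' = 450.6 × √(0.4570/1.5430) = 450.6 × 0.54422 ≈ 245.2 nm.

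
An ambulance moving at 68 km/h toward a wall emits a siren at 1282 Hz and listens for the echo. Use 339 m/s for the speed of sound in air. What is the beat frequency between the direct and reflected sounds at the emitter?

68 km/h = 18.89 m/s.
The wall receives the sound from a moving source: f₁ = f₀ · v/(v − v_e) = 1282 × 339/320.11 ≈ 1357.6 Hz.
On the return leg the ambulance is a moving observer: f₂ = f₁ · (v + v_e)/v = 1357.6 × 357.89/339 ≈ 1433.3 Hz.
Equivalently f₂ = f₀ · (v + v_e)/(v − v_e).
Beat against the emitted tone: |f₂ − f₀| = 2v_e·f₀/(v − v_e) = 2 × 18.89 × 1282/320.11 ≈ 151 Hz.

151 Hz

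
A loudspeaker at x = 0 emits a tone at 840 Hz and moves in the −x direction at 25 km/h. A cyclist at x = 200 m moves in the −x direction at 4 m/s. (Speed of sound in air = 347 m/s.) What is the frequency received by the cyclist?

25 km/h = 6.944 m/s.
The observer lies on the +x side, so the source is heading away from the observer and the observer is heading toward the source.
Both move, so f' = f · (v + v_o)/(v + v_s).
f' = 840 × (347 + 4)/(347 + 6.944) = 840 × 351/353.94 ≈ 833 Hz.

833 Hz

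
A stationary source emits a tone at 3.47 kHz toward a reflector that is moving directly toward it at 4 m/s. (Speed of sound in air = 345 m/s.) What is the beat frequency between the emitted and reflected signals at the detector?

At the reflector (a moving observer), f₁ = f₀ · (v + u)/v = 3.47 × 349/345 ≈ 3.5102 kHz.
The reflection then acts as a moving source: f₂ = f₁ · v/(v − u) ≈ 3.5514 kHz.
Beat frequency (with f₀ = 3470 Hz): |f₂ − f₀| = 2u·f₀/(v − u) = 2 × 4 × 3470/341 ≈ 81 Hz.

81 Hz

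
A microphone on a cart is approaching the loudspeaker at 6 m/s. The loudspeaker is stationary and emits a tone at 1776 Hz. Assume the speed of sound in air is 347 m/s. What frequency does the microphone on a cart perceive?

1807 Hz

Only the observer moves, toward the source, so f' = f · (v + v_o)/v.
f' = 1776 × (347 + 6)/347 = 1776 × 353/347 ≈ 1807 Hz.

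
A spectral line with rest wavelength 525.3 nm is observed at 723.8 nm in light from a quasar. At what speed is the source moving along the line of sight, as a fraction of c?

0.310c

λ'/λ₀ = 1.3779 > 1 (redshift), so the source is receding.
λ'/λ₀ = √((1 + β)/(1 − β)) for a receding source ⇒ β = (r² − 1)/(r² + 1) with r = λ'/λ₀.
β = (1.8986 − 1)/(1.8986 + 1) ≈ 0.310.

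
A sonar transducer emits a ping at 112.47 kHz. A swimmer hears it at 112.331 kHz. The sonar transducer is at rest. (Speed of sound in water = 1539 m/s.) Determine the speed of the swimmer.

f' < f, so the swimmer is receding.
f' = f · (v − v_o)/v ⇒ v_o = v · |f'/f − 1|.
v_o = 1539 × |112.331/112.47 − 1| = 1539 × 0.001236 ≈ 1.90 m/s.

1.90 m/s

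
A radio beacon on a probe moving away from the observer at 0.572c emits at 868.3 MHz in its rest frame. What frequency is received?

453.1 MHz

Relativistic Doppler for frequency: f' = f₀ · √((1 − β)/(1 + β)).
f' = 868.3 × √(0.4280/1.5720) = 868.3 × 0.52179 ≈ 453.1 MHz.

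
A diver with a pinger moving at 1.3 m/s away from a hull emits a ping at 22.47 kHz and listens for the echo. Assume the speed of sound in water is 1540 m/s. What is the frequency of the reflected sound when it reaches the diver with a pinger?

The hull receives the sound from a moving source: f₁ = f₀ · v/(v + v_e) = 22.47 × 1540/1541.3 ≈ 22.5 kHz.
On the return leg the diver with a pinger is a moving observer: f₂ = f₁ · (v − v_e)/v = 22.5 × 1538.7/1540 ≈ 22.4 kHz.

22.4 kHz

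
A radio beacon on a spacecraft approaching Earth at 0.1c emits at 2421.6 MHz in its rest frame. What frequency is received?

2677.2 MHz

Relativistic Doppler for frequency: f' = f₀ · √((1 + β)/(1 − β)).
f' = 2421.6 × √(1.1000/0.9000) = 2421.6 × 1.10554 ≈ 2677.2 MHz.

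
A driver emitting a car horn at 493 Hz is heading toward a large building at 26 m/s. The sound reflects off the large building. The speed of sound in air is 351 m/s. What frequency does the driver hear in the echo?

572 Hz

The large building receives the sound from a moving source: f₁ = f₀ · v/(v − v_e) = 493 × 351/325 ≈ 532 Hz.
On the return leg the driver is a moving observer: f₂ = f₁ · (v + v_e)/v = 532 × 377/351 ≈ 572 Hz.
Equivalently f₂ = f₀ · (v + v_e)/(v − v_e).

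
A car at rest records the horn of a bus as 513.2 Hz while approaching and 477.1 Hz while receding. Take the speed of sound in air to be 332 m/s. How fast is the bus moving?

12.1 m/s

f₁/f₂ = (v + v_s)/(v − v_s), so v_s = v · (f₁ − f₂)/(f₁ + f₂).
v_s = 332 × (513.2 − 477.1)/(513.2 + 477.1) = 332 × 36.1/990.3 ≈ 12.1 m/s.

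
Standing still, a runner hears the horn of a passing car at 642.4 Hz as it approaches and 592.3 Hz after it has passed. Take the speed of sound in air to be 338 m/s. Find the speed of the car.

13.7 m/s

f₁/f₂ = (v + v_s)/(v − v_s), so v_s = v · (f₁ − f₂)/(f₁ + f₂).
v_s = 338 × (642.4 − 592.3)/(642.4 + 592.3) = 338 × 50.1/1234.7 ≈ 13.7 m/s.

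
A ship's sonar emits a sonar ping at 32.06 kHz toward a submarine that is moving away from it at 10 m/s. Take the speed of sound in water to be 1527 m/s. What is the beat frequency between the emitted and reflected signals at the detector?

417 Hz

At the submarine (a moving observer), f₁ = f₀ · (v − u)/v = 32.06 × 1517/1527 ≈ 31.850 kHz.
The reflection then acts as a moving source: f₂ = f₁ · v/(v + u) ≈ 31.643 kHz.
Beat frequency (with f₀ = 32060 Hz): |f₂ − f₀| = 2u·f₀/(v + u) = 2 × 10 × 32060/1537 ≈ 417 Hz.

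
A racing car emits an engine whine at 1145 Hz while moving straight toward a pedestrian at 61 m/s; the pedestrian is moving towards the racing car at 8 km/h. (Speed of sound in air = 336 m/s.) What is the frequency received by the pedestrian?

1408 Hz

8 km/h = 2.222 m/s.
General Doppler shift: f' = f · (v + v_o)/(v − v_s).
f' = 1145 × (336 + 2.222)/(336 − 61) = 1145 × 338.22/275 ≈ 1408 Hz.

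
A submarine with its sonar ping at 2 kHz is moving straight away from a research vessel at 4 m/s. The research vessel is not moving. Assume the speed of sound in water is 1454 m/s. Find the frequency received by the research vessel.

With the source moving away from a stationary observer, f' = f · v/(v + v_s).
f' = 2 × 1454/(1454 + 4) = 2 × 1454/1458 ≈ 1.995 kHz.

1.995 kHz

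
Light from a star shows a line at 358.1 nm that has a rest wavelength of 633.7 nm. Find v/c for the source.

0.516c

λ'/λ₀ = 0.5651 < 1 (blueshift), so the source is approaching.
λ'/λ₀ = √((1 − β)/(1 + β)) for an approaching source ⇒ β = (1 − r²)/(1 + r²) with r = λ'/λ₀.
β = (1 − 0.3193)/(1 + 0.3193) ≈ 0.516.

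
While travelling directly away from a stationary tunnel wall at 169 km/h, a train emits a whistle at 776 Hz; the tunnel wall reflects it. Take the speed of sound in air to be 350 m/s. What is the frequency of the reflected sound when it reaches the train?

592 Hz

169 km/h = 46.94 m/s.
The tunnel wall receives the sound from a moving source: f₁ = f₀ · v/(v + v_e) = 776 × 350/396.94 ≈ 684 Hz.
On the return leg the train is a moving observer: f₂ = f₁ · (v − v_e)/v = 684 × 303.06/350 ≈ 592 Hz.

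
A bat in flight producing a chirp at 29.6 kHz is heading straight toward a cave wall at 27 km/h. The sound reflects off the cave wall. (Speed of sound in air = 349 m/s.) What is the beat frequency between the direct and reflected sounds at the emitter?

27 km/h = 7.5 m/s.
The cave wall receives the sound from a moving source: f₁ = f₀ · v/(v − v_e) = 29.6 × 349/341.5 ≈ 30.250 kHz.
On the return leg the bat in flight is a moving observer: f₂ = f₁ · (v + v_e)/v = 30.250 × 356.5/349 ≈ 30.900 kHz.
Beat against the emitted tone (with f₀ = 29600 Hz): |f₂ − f₀| = 2v_e·f₀/(v − v_e) = 2 × 7.5 × 29600/341.5 ≈ 1300 Hz.

1300 Hz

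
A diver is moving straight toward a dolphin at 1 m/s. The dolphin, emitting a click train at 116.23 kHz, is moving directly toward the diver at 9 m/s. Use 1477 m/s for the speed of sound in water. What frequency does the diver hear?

With source approaching and observer approaching, f' = f · (v + v_o)/(v − v_s).
f' = 116.23 × (1477 + 1)/(1477 − 9) = 116.23 × 1478/1468 ≈ 117.0 kHz.

117.0 kHz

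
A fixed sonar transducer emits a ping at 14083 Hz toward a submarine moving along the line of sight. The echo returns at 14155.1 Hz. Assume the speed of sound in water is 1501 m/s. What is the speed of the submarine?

3.8 m/s

Double Doppler shift off a moving reflector: f₂ = f₀ · (v + u)/(v − u) (u > 0 toward emitter).
Rearranging, u = v · (f₂ − f₀)/(f₂ + f₀) = 1501 × 72.1/28238.1 ≈ 3.8 m/s.
So the submarine is moving at 3.8 m/s toward the emitter.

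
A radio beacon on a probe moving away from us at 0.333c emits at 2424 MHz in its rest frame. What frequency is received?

1714.7 MHz

Relativistic Doppler for frequency: f' = f₀ · √((1 − β)/(1 + β)).
f' = 2424 × √(0.6670/1.3330) = 2424 × 0.70737 ≈ 1714.7 MHz.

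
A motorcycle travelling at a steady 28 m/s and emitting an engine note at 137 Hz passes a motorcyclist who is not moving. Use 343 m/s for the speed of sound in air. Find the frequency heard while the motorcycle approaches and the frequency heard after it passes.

149 Hz approaching; 127 Hz receding

Approaching: f₁ = f · v/(v − v_s) = 137 × 343/315 ≈ 149 Hz.
Receding: f₂ = f · v/(v + v_s) = 137 × 343/371 ≈ 127 Hz.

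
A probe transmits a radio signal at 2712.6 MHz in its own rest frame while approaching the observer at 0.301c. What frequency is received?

Relativistic Doppler for frequency: f' = f₀ · √((1 + β)/(1 − β)).
f' = 2712.6 × √(1.3010/0.6990) = 2712.6 × 1.36427 ≈ 3700.7 MHz.

3700.7 MHz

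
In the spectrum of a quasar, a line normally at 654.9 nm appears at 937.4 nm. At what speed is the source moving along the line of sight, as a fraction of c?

0.344

λ'/λ₀ = 1.4314 > 1 (redshift), so the source is receding.
λ'/λ₀ = √((1 + β)/(1 − β)) for a receding source ⇒ β = (r² − 1)/(r² + 1) with r = λ'/λ₀.
β = (2.0488 − 1)/(2.0488 + 1) ≈ 0.344.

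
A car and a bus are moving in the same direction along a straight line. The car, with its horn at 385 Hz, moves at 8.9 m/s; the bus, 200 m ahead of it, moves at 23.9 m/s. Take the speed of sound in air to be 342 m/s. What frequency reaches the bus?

368 Hz

The bus is ahead, so the car is moving toward it while the bus is moving away from the car.
With source approaching and observer receding, f' = f · (v − v_o)/(v − v_s).
f' = 385 × (342 − 23.9)/(342 − 8.9) = 385 × 318.1/333.1 ≈ 368 Hz.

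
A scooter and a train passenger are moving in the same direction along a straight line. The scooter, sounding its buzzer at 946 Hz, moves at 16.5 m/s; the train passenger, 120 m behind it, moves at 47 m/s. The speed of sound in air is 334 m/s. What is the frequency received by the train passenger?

1028 Hz

The train passenger is behind, so the scooter is moving away from it while the train passenger is moving toward the scooter.
General Doppler shift: f' = f · (v + v_o)/(v + v_s).
f' = 946 × (334 + 47)/(334 + 16.5) = 946 × 381/350.5 ≈ 1028 Hz.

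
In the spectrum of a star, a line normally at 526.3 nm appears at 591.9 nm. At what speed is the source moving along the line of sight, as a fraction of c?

0.117c

λ'/λ₀ = 1.1246 > 1 (redshift), so the source is receding.
λ'/λ₀ = √((1 + β)/(1 − β)) for a receding source ⇒ β = (r² − 1)/(r² + 1) with r = λ'/λ₀.
β = (1.2648 − 1)/(1.2648 + 1) ≈ 0.117.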